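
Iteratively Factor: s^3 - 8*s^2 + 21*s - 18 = (s - 3)*(s^2 - 5*s + 6) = (s - 3)^2*(s - 2)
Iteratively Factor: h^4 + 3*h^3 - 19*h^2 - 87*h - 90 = (h + 3)*(h^3 - 19*h - 30) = (h - 5)*(h + 3)*(h^2 + 5*h + 6) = (h - 5)*(h + 3)^2*(h + 2)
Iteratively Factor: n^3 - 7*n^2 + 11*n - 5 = (n - 5)*(n^2 - 2*n + 1) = (n - 5)*(n - 1)*(n - 1)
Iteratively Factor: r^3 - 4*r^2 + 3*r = (r - 1)*(r^2 - 3*r) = (r - 3)*(r - 1)*(r)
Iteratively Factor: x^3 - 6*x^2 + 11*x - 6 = (x - 1)*(x^2 - 5*x + 6) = (x - 3)*(x - 1)*(x - 2)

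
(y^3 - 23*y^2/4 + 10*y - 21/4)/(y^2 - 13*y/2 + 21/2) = (4*y^2 - 11*y + 7)/(2*(2*y - 7))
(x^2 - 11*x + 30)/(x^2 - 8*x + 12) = (x - 5)/(x - 2)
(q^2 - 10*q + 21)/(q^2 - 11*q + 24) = (q - 7)/(q - 8)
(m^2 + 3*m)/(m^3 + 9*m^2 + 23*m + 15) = m/(m^2 + 6*m + 5)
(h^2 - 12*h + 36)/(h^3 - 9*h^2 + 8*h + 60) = (h - 6)/(h^2 - 3*h - 10)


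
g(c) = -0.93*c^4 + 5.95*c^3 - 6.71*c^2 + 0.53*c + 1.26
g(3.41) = 35.22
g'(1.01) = 1.35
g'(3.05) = 20.10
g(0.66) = 0.22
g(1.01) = 0.11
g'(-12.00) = 9160.13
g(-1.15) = -18.90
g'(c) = -3.72*c^3 + 17.85*c^2 - 13.42*c + 0.53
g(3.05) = 28.79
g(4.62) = 23.53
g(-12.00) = -30537.42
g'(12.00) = -4018.27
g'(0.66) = -1.62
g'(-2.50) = 203.77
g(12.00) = -9961.50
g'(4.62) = -47.31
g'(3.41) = 14.82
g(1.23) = 0.70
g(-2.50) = -171.30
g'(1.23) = 4.11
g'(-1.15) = 45.23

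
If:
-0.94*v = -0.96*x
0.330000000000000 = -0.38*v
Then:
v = -0.87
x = -0.85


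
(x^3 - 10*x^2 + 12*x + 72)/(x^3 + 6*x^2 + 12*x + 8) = (x^2 - 12*x + 36)/(x^2 + 4*x + 4)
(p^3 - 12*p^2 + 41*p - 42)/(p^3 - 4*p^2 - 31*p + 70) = (p - 3)/(p + 5)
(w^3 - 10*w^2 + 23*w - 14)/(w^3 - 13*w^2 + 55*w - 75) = (w^3 - 10*w^2 + 23*w - 14)/(w^3 - 13*w^2 + 55*w - 75)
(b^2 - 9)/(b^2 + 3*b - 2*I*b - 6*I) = (b - 3)/(b - 2*I)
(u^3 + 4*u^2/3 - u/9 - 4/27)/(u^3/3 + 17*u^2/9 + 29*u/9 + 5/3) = (27*u^3 + 36*u^2 - 3*u - 4)/(3*(3*u^3 + 17*u^2 + 29*u + 15))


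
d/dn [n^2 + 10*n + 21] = 2*n + 10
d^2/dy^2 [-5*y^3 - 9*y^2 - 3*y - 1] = -30*y - 18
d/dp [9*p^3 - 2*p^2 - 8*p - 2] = 27*p^2 - 4*p - 8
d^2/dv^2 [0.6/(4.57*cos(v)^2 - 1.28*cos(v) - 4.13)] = (50.12376*(1 - cos(v)^2)^2 - 10.52928*cos(v)^3 + 71.34276*cos(v)^2 + 17.88672*cos(v) - 74.73876)/(-4.57*cos(v)^2 + 1.28*cos(v) + 4.13)^3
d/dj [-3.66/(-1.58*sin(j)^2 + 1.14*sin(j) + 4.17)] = (4.1724 - 11.5656*sin(j))*cos(j)/(-1.58*sin(j)^2 + 1.14*sin(j) + 4.17)^2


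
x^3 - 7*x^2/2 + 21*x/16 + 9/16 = (x - 3)*(x - 3/4)*(x + 1/4)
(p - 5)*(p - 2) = p^2 - 7*p + 10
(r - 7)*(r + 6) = r^2 - r - 42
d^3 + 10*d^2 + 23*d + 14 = (d + 1)*(d + 2)*(d + 7)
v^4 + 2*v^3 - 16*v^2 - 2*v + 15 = (v - 3)*(v - 1)*(v + 1)*(v + 5)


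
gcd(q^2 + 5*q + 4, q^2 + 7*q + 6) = q + 1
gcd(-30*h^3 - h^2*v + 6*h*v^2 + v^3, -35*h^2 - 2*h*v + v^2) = 5*h + v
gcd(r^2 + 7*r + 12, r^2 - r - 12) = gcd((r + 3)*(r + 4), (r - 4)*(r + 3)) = r + 3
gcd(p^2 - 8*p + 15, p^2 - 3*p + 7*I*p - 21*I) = p - 3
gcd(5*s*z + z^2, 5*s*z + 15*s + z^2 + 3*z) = 5*s + z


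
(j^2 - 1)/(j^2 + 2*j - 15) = (j^2 - 1)/(j^2 + 2*j - 15)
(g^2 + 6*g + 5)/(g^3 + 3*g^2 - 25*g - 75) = (g + 1)/(g^2 - 2*g - 15)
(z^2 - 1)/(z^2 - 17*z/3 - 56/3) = 3*(1 - z^2)/(-3*z^2 + 17*z + 56)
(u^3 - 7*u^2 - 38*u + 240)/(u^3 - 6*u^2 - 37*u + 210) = (u - 8)/(u - 7)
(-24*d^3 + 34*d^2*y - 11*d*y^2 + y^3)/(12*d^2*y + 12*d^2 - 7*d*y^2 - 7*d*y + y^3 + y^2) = (6*d^2 - 7*d*y + y^2)/(-3*d*y - 3*d + y^2 + y)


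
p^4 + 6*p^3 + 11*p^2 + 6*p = p*(p + 1)*(p + 2)*(p + 3)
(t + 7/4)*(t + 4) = t^2 + 23*t/4 + 7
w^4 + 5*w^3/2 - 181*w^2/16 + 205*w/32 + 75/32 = (w - 3/2)*(w - 5/4)*(w + 1/4)*(w + 5)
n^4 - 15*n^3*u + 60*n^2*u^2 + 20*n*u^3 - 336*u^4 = (n - 7*u)*(n - 6*u)*(n - 4*u)*(n + 2*u)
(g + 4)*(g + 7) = g^2 + 11*g + 28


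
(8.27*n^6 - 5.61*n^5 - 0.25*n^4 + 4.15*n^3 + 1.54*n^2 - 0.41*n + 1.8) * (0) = 0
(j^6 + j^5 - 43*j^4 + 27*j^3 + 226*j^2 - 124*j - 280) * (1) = j^6 + j^5 - 43*j^4 + 27*j^3 + 226*j^2 - 124*j - 280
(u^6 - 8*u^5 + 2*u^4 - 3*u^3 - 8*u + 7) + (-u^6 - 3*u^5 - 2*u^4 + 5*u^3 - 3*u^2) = -11*u^5 + 2*u^3 - 3*u^2 - 8*u + 7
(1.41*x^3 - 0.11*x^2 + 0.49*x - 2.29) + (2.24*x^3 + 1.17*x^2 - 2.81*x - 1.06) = 3.65*x^3 + 1.06*x^2 - 2.32*x - 3.35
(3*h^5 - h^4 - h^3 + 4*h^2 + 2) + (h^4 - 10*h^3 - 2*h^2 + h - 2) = 3*h^5 - 11*h^3 + 2*h^2 + h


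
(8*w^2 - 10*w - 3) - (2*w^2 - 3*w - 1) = 6*w^2 - 7*w - 2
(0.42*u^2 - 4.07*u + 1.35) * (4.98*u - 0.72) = 2.0916*u^3 - 20.571*u^2 + 9.6534*u - 0.972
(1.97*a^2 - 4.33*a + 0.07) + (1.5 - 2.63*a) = 1.97*a^2 - 6.96*a + 1.57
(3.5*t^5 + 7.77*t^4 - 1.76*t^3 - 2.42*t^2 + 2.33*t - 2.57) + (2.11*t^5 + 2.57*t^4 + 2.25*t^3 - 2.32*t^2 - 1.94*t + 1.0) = 5.61*t^5 + 10.34*t^4 + 0.49*t^3 - 4.74*t^2 + 0.39*t - 1.57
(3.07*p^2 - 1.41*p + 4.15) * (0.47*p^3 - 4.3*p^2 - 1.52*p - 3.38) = 1.4429*p^5 - 13.8637*p^4 + 3.3471*p^3 - 26.0784*p^2 - 1.5422*p - 14.027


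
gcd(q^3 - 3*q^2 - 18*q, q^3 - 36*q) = q^2 - 6*q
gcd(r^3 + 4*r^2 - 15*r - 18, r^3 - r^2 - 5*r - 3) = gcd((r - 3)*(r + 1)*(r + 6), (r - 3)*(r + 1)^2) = r^2 - 2*r - 3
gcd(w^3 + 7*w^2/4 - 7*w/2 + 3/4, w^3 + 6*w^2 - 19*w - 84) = w + 3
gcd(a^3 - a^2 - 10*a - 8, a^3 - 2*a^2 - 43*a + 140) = a - 4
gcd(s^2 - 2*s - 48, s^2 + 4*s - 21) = 1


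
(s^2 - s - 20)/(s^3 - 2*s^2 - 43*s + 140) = (s + 4)/(s^2 + 3*s - 28)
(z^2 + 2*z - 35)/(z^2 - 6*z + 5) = (z + 7)/(z - 1)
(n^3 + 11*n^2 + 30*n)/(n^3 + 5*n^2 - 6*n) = (n + 5)/(n - 1)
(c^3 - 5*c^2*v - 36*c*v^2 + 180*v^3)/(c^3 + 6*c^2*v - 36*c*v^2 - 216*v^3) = (c - 5*v)/(c + 6*v)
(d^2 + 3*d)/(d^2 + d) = (d + 3)/(d + 1)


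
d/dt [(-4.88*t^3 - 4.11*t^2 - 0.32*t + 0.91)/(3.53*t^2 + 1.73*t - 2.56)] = (-17.2264*t^4 - 16.8848*t^3 + 31.4977*t^2 + 14.6186*t - 0.7551)/(12.4609*t^4 + 12.2138*t^3 - 15.0807*t^2 - 8.8576*t + 6.5536)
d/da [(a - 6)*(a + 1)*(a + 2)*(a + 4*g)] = 4*a^3 + 12*a^2*g - 9*a^2 - 24*a*g - 32*a - 64*g - 12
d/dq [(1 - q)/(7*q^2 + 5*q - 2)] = (-7*q^2 - 5*q + (q - 1)*(14*q + 5) + 2)/(7*q^2 + 5*q - 2)^2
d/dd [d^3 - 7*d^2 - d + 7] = 3*d^2 - 14*d - 1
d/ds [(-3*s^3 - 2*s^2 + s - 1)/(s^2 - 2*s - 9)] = (-3*s^4 + 12*s^3 + 84*s^2 + 38*s - 11)/(s^4 - 4*s^3 - 14*s^2 + 36*s + 81)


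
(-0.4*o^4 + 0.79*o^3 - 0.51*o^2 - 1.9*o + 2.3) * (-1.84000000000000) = 0.736*o^4 - 1.4536*o^3 + 0.9384*o^2 + 3.496*o - 4.232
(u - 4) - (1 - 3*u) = 4*u - 5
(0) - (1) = -1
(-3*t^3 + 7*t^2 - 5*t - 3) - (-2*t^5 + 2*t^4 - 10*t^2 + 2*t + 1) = 2*t^5 - 2*t^4 - 3*t^3 + 17*t^2 - 7*t - 4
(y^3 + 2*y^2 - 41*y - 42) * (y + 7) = y^4 + 9*y^3 - 27*y^2 - 329*y - 294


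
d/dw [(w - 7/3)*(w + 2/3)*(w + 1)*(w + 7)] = 4*w^3 + 19*w^2 - 142*w/9 - 217/9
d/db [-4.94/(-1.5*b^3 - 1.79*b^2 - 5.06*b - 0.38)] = (-22.23*b^2 - 17.6852*b - 24.9964)/(1.5*b^3 + 1.79*b^2 + 5.06*b + 0.38)^2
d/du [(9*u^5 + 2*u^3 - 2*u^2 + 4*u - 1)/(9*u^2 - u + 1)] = (243*u^6 - 36*u^5 + 63*u^4 - 4*u^3 - 28*u^2 + 14*u + 3)/(81*u^4 - 18*u^3 + 19*u^2 - 2*u + 1)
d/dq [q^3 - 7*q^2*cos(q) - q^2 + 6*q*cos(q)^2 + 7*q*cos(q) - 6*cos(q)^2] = 7*q^2*sin(q) + 3*q^2 - 7*q*sin(q) - 6*q*sin(2*q) - 14*q*cos(q) - 2*q + 6*sin(2*q) + 6*cos(q)^2 + 7*cos(q)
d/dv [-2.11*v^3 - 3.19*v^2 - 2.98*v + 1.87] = -6.33*v^2 - 6.38*v - 2.98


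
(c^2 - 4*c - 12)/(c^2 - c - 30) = (c + 2)/(c + 5)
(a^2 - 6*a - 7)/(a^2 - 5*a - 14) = (a + 1)/(a + 2)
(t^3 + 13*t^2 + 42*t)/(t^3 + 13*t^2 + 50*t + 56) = t*(t + 6)/(t^2 + 6*t + 8)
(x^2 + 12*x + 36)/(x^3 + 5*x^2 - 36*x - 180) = (x + 6)/(x^2 - x - 30)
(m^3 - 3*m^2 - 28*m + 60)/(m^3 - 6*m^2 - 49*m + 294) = (m^2 + 3*m - 10)/(m^2 - 49)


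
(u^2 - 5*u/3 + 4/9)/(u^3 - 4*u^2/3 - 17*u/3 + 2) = (u - 4/3)/(u^2 - u - 6)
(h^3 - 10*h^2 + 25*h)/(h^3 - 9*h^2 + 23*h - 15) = h*(h - 5)/(h^2 - 4*h + 3)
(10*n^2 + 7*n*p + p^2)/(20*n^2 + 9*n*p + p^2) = (2*n + p)/(4*n + p)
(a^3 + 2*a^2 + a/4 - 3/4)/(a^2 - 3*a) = (4*a^3 + 8*a^2 + a - 3)/(4*a*(a - 3))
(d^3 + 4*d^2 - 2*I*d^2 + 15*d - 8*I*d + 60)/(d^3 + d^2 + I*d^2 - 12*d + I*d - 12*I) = (d^2 - 2*I*d + 15)/(d^2 + d*(-3 + I) - 3*I)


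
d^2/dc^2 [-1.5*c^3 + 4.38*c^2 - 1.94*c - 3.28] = 8.76 - 9.0*c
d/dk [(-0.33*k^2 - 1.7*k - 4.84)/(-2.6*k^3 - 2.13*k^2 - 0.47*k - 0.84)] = (-0.858*k^4 - 8.84*k^3 - 41.2179*k^2 - 20.064*k - 0.8468)/(6.76*k^6 + 11.076*k^5 + 6.9809*k^4 + 6.3702*k^3 + 3.7993*k^2 + 0.7896*k + 0.7056)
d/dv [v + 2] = 1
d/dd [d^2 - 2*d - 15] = 2*d - 2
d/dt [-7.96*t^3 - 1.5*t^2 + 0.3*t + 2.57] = -23.88*t^2 - 3.0*t + 0.3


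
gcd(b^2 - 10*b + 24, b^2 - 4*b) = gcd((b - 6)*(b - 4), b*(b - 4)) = b - 4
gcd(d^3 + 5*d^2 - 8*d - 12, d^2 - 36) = d + 6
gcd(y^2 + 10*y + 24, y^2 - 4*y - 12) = 1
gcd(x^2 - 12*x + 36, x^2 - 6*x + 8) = 1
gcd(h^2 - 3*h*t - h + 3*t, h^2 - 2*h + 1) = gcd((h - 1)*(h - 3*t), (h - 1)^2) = h - 1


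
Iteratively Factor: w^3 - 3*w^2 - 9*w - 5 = (w - 5)*(w^2 + 2*w + 1) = (w - 5)*(w + 1)*(w + 1)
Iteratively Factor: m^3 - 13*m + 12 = (m + 4)*(m^2 - 4*m + 3) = (m - 3)*(m + 4)*(m - 1)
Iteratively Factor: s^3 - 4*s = (s + 2)*(s^2 - 2*s) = (s - 2)*(s + 2)*(s)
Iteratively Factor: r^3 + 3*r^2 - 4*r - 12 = (r - 2)*(r^2 + 5*r + 6) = (r - 2)*(r + 2)*(r + 3)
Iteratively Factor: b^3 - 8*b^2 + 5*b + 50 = (b - 5)*(b^2 - 3*b - 10) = (b - 5)^2*(b + 2)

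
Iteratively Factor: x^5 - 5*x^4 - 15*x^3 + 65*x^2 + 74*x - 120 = (x - 4)*(x^4 - x^3 - 19*x^2 - 11*x + 30) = (x - 5)*(x - 4)*(x^3 + 4*x^2 + x - 6) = (x - 5)*(x - 4)*(x + 2)*(x^2 + 2*x - 3) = (x - 5)*(x - 4)*(x + 2)*(x + 3)*(x - 1)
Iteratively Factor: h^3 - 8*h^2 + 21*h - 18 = (h - 2)*(h^2 - 6*h + 9) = (h - 3)*(h - 2)*(h - 3)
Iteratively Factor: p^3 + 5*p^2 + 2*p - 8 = (p + 2)*(p^2 + 3*p - 4) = (p - 1)*(p + 2)*(p + 4)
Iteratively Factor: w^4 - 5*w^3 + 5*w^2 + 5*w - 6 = (w - 3)*(w^3 - 2*w^2 - w + 2) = (w - 3)*(w + 1)*(w^2 - 3*w + 2) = (w - 3)*(w - 1)*(w + 1)*(w - 2)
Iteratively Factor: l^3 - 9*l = (l + 3)*(l^2 - 3*l) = (l - 3)*(l + 3)*(l)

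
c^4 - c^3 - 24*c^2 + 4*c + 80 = (c - 5)*(c - 2)*(c + 2)*(c + 4)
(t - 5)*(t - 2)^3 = t^4 - 11*t^3 + 42*t^2 - 68*t + 40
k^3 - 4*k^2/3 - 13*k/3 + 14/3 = (k - 7/3)*(k - 1)*(k + 2)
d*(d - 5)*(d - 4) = d^3 - 9*d^2 + 20*d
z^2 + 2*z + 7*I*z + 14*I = (z + 2)*(z + 7*I)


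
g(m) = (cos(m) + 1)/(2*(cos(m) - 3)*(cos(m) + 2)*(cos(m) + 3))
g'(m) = (cos(m) + 1)*sin(m)/(2*(cos(m) - 3)*(cos(m) + 2)*(cos(m) + 3)^2) + (cos(m) + 1)*sin(m)/(2*(cos(m) - 3)*(cos(m) + 2)^2*(cos(m) + 3)) - sin(m)/(2*(cos(m) - 3)*(cos(m) + 2)*(cos(m) + 3)) + (cos(m) + 1)*sin(m)/(2*(cos(m) - 3)^2*(cos(m) + 2)*(cos(m) + 3))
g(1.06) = -0.03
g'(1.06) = 0.01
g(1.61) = -0.03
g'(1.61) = 0.01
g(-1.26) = -0.03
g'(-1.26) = -0.01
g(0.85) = -0.04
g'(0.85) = 0.01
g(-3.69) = -0.01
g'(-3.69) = 0.02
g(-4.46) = -0.02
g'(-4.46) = 0.02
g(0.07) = -0.04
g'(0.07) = 0.00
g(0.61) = -0.04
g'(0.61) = 0.01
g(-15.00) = -0.01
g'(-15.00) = -0.02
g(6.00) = -0.04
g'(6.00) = 0.00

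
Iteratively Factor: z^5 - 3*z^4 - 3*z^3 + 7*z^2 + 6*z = (z + 1)*(z^4 - 4*z^3 + z^2 + 6*z) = (z + 1)^2*(z^3 - 5*z^2 + 6*z) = (z - 3)*(z + 1)^2*(z^2 - 2*z) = z*(z - 3)*(z + 1)^2*(z - 2)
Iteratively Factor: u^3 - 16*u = (u - 4)*(u^2 + 4*u) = (u - 4)*(u + 4)*(u)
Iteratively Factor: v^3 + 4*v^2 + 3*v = (v)*(v^2 + 4*v + 3) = v*(v + 3)*(v + 1)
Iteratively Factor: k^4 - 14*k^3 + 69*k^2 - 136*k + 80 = (k - 4)*(k^3 - 10*k^2 + 29*k - 20) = (k - 5)*(k - 4)*(k^2 - 5*k + 4) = (k - 5)*(k - 4)*(k - 1)*(k - 4)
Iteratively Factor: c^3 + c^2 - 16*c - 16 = (c - 4)*(c^2 + 5*c + 4) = (c - 4)*(c + 4)*(c + 1)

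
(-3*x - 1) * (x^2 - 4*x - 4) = -3*x^3 + 11*x^2 + 16*x + 4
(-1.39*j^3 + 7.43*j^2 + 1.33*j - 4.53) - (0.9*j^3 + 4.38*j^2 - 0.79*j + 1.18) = -2.29*j^3 + 3.05*j^2 + 2.12*j - 5.71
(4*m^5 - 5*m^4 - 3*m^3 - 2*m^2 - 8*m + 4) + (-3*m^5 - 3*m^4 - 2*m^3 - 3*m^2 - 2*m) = m^5 - 8*m^4 - 5*m^3 - 5*m^2 - 10*m + 4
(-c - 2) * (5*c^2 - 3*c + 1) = -5*c^3 - 7*c^2 + 5*c - 2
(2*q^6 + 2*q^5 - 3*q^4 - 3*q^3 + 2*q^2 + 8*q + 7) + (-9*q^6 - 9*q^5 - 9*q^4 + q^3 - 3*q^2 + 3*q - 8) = -7*q^6 - 7*q^5 - 12*q^4 - 2*q^3 - q^2 + 11*q - 1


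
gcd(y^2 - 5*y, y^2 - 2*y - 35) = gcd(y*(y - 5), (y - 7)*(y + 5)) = 1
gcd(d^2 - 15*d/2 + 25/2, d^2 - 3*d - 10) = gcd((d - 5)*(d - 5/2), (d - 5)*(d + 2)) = d - 5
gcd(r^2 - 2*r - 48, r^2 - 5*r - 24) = r - 8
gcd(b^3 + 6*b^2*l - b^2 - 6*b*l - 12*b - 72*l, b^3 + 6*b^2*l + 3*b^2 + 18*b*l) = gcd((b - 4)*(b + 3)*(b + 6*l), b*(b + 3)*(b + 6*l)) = b^2 + 6*b*l + 3*b + 18*l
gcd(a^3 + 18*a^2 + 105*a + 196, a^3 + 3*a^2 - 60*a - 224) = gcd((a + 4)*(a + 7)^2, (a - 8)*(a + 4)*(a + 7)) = a^2 + 11*a + 28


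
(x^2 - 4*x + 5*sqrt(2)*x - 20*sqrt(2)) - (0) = x^2 - 4*x + 5*sqrt(2)*x - 20*sqrt(2)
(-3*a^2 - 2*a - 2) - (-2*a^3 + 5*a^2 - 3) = 2*a^3 - 8*a^2 - 2*a + 1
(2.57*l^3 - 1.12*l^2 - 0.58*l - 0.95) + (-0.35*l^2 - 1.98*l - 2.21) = 2.57*l^3 - 1.47*l^2 - 2.56*l - 3.16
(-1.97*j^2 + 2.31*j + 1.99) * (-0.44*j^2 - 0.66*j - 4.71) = 0.8668*j^4 + 0.2838*j^3 + 6.8785*j^2 - 12.1935*j - 9.3729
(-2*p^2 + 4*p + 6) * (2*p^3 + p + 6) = -4*p^5 + 8*p^4 + 10*p^3 - 8*p^2 + 30*p + 36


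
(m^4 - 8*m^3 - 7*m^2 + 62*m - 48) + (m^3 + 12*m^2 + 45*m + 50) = m^4 - 7*m^3 + 5*m^2 + 107*m + 2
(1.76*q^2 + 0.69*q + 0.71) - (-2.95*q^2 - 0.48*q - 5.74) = 4.71*q^2 + 1.17*q + 6.45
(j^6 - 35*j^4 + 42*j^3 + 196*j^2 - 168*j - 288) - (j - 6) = j^6 - 35*j^4 + 42*j^3 + 196*j^2 - 169*j - 282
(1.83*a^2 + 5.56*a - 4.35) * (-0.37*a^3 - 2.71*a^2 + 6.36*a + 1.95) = -0.6771*a^5 - 7.0165*a^4 - 1.8193*a^3 + 50.7186*a^2 - 16.824*a - 8.4825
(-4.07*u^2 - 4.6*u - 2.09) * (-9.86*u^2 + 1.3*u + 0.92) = 40.1302*u^4 + 40.065*u^3 + 10.883*u^2 - 6.949*u - 1.9228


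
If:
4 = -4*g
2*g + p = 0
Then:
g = -1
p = 2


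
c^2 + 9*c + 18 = (c + 3)*(c + 6)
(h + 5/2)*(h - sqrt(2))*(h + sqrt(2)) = h^3 + 5*h^2/2 - 2*h - 5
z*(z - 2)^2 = z^3 - 4*z^2 + 4*z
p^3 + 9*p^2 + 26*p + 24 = (p + 2)*(p + 3)*(p + 4)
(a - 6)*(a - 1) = a^2 - 7*a + 6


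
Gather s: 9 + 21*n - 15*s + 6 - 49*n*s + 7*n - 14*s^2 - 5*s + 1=28*n - 14*s^2 + s*(-49*n - 20) + 16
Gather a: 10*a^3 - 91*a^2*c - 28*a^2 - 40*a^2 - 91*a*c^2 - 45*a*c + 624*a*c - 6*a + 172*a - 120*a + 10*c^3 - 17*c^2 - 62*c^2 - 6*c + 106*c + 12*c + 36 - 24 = 10*a^3 + a^2*(-91*c - 68) + a*(-91*c^2 + 579*c + 46) + 10*c^3 - 79*c^2 + 112*c + 12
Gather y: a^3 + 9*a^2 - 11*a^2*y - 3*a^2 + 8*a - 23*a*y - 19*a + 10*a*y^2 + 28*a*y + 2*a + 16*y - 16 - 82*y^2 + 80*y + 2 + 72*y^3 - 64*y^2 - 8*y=a^3 + 6*a^2 - 9*a + 72*y^3 + y^2*(10*a - 146) + y*(-11*a^2 + 5*a + 88) - 14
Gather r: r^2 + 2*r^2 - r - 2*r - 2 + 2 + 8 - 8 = 3*r^2 - 3*r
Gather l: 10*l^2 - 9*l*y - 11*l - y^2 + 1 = 10*l^2 + l*(-9*y - 11) - y^2 + 1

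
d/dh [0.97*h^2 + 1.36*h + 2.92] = 1.94*h + 1.36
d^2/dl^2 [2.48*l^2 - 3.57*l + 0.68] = 4.96000000000000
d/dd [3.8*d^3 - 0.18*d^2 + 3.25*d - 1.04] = 11.4*d^2 - 0.36*d + 3.25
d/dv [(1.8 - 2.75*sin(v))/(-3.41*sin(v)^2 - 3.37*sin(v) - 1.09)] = (-9.3775*sin(v)^2 + 12.276*sin(v) + 9.0635)*cos(v)/(11.6281*sin(v)^4 + 22.9834*sin(v)^3 + 18.7907*sin(v)^2 + 7.3466*sin(v) + 1.1881)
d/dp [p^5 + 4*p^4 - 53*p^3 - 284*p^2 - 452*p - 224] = 5*p^4 + 16*p^3 - 159*p^2 - 568*p - 452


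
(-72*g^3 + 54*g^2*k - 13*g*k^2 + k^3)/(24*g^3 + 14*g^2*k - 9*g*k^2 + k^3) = (-3*g + k)/(g + k)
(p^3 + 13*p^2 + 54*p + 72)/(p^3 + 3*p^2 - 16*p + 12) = (p^2 + 7*p + 12)/(p^2 - 3*p + 2)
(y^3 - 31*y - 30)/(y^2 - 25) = (y^2 - 5*y - 6)/(y - 5)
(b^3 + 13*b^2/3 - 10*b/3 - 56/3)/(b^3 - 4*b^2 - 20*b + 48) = (b + 7/3)/(b - 6)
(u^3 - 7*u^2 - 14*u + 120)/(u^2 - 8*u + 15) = (u^2 - 2*u - 24)/(u - 3)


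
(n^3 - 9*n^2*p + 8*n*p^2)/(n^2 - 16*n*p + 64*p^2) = n*(-n + p)/(-n + 8*p)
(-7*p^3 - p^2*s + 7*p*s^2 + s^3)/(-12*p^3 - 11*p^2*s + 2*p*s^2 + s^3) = (7*p^2 - 6*p*s - s^2)/(12*p^2 - p*s - s^2)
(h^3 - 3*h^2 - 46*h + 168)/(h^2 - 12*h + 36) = (h^2 + 3*h - 28)/(h - 6)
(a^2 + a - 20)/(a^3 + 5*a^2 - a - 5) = (a - 4)/(a^2 - 1)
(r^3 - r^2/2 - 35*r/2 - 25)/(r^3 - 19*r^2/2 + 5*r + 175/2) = (r + 2)/(r - 7)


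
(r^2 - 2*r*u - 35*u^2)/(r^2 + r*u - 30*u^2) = (r^2 - 2*r*u - 35*u^2)/(r^2 + r*u - 30*u^2)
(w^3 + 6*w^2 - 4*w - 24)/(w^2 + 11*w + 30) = (w^2 - 4)/(w + 5)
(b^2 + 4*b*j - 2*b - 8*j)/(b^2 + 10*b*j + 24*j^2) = (b - 2)/(b + 6*j)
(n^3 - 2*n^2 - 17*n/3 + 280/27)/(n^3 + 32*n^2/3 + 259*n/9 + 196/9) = (9*n^2 - 39*n + 40)/(3*(3*n^2 + 25*n + 28))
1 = 1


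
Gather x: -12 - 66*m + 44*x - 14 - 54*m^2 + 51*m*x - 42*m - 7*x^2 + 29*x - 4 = -54*m^2 - 108*m - 7*x^2 + x*(51*m + 73) - 30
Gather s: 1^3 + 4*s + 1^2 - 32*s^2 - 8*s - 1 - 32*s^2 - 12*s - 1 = -64*s^2 - 16*s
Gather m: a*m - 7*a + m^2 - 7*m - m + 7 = -7*a + m^2 + m*(a - 8) + 7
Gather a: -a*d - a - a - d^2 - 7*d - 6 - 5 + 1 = a*(-d - 2) - d^2 - 7*d - 10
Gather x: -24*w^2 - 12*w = -24*w^2 - 12*w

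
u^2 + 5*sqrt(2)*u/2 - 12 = (u - 3*sqrt(2)/2)*(u + 4*sqrt(2))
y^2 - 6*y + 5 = (y - 5)*(y - 1)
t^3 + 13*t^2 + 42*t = t*(t + 6)*(t + 7)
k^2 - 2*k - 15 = (k - 5)*(k + 3)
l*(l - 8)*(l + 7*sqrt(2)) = l^3 - 8*l^2 + 7*sqrt(2)*l^2 - 56*sqrt(2)*l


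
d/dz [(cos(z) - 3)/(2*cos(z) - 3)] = -3*sin(z)/(2*cos(z) - 3)^2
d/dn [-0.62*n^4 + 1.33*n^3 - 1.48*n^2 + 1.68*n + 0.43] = -2.48*n^3 + 3.99*n^2 - 2.96*n + 1.68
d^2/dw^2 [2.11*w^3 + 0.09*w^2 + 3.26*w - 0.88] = 12.66*w + 0.18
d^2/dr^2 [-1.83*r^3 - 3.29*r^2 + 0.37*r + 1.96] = -10.98*r - 6.58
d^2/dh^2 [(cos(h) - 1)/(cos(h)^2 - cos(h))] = (sin(h)^2 + 1)/cos(h)^3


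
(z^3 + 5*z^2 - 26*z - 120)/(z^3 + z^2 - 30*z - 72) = (z^2 + z - 30)/(z^2 - 3*z - 18)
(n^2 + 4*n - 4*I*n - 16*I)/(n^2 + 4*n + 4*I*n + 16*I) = (n - 4*I)/(n + 4*I)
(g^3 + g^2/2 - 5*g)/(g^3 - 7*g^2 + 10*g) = (g + 5/2)/(g - 5)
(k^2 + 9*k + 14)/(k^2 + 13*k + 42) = (k + 2)/(k + 6)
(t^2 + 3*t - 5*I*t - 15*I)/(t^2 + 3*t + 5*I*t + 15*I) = (t - 5*I)/(t + 5*I)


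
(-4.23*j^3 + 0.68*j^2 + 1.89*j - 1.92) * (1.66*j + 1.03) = -7.0218*j^4 - 3.2281*j^3 + 3.8378*j^2 - 1.2405*j - 1.9776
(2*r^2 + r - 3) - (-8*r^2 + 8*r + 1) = 10*r^2 - 7*r - 4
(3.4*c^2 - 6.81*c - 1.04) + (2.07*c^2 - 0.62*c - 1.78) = 5.47*c^2 - 7.43*c - 2.82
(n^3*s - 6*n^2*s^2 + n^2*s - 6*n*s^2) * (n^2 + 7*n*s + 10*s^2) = n^5*s + n^4*s^2 + n^4*s - 32*n^3*s^3 + n^3*s^2 - 60*n^2*s^4 - 32*n^2*s^3 - 60*n*s^4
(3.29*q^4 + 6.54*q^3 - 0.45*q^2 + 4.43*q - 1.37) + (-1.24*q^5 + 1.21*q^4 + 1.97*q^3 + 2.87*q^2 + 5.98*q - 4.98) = -1.24*q^5 + 4.5*q^4 + 8.51*q^3 + 2.42*q^2 + 10.41*q - 6.35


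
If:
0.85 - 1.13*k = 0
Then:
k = 0.75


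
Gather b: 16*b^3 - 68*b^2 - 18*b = 16*b^3 - 68*b^2 - 18*b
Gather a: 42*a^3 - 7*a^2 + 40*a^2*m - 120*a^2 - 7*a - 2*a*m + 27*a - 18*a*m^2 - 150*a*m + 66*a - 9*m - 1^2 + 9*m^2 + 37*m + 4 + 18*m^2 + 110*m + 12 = 42*a^3 + a^2*(40*m - 127) + a*(-18*m^2 - 152*m + 86) + 27*m^2 + 138*m + 15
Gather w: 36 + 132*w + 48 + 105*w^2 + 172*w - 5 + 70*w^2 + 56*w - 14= 175*w^2 + 360*w + 65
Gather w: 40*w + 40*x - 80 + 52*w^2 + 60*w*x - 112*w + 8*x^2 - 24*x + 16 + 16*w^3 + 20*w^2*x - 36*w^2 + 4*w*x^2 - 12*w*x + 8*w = 16*w^3 + w^2*(20*x + 16) + w*(4*x^2 + 48*x - 64) + 8*x^2 + 16*x - 64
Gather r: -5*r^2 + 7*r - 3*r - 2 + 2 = -5*r^2 + 4*r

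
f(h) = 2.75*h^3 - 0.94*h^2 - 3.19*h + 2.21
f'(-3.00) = 76.70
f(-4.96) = -340.66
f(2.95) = 55.22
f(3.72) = 118.90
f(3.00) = 58.43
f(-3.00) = -70.93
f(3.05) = 61.76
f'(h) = 8.25*h^2 - 1.88*h - 3.19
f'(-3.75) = 119.88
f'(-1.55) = 19.54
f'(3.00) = 65.42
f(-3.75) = -144.07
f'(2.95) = 63.06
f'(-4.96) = 209.10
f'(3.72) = 103.98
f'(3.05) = 67.82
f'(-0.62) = 1.15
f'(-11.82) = 1171.66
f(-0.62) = 3.17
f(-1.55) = -5.34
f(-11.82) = -4632.77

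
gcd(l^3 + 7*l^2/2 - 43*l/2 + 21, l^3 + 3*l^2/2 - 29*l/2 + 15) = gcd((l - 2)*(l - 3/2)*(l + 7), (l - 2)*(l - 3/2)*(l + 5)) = l^2 - 7*l/2 + 3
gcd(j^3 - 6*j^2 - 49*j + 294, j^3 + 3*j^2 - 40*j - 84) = j^2 + j - 42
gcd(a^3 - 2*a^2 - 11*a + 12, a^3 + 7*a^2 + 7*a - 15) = a^2 + 2*a - 3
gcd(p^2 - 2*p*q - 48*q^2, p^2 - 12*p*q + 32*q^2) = p - 8*q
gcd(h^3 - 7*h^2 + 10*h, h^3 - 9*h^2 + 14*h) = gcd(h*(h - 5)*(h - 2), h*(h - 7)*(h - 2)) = h^2 - 2*h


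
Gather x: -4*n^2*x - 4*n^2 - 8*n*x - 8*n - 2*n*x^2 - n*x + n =-4*n^2 - 2*n*x^2 - 7*n + x*(-4*n^2 - 9*n)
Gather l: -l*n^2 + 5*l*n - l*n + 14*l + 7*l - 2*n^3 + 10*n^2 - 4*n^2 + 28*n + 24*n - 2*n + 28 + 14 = l*(-n^2 + 4*n + 21) - 2*n^3 + 6*n^2 + 50*n + 42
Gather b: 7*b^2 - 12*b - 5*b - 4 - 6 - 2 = 7*b^2 - 17*b - 12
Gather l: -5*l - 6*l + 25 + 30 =55 - 11*l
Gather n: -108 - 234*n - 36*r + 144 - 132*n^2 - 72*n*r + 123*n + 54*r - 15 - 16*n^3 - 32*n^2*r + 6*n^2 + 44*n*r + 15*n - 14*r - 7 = -16*n^3 + n^2*(-32*r - 126) + n*(-28*r - 96) + 4*r + 14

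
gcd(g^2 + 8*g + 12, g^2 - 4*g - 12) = g + 2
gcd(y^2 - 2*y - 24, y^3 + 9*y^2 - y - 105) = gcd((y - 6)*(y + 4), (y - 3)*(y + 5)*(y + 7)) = 1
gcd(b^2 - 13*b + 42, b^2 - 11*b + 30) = b - 6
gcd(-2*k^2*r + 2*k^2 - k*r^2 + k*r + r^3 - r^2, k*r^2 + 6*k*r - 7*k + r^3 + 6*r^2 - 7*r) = k*r - k + r^2 - r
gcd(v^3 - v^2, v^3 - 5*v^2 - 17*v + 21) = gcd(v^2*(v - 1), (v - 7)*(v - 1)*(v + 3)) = v - 1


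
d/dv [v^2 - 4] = 2*v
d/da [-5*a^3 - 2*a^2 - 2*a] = -15*a^2 - 4*a - 2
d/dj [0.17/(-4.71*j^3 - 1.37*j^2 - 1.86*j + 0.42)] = (2.4021*j^2 + 0.4658*j + 0.3162)/(4.71*j^3 + 1.37*j^2 + 1.86*j - 0.42)^2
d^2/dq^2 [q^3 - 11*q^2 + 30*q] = 6*q - 22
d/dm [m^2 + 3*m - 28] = 2*m + 3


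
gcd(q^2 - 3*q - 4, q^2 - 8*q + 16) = q - 4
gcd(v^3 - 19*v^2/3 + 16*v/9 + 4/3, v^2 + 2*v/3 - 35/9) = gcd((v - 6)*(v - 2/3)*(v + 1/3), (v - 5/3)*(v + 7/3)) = 1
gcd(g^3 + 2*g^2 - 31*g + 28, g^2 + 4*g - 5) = g - 1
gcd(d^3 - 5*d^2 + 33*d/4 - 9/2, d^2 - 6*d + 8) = d - 2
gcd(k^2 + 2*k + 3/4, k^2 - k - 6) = 1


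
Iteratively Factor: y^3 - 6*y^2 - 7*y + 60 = (y - 4)*(y^2 - 2*y - 15) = (y - 4)*(y + 3)*(y - 5)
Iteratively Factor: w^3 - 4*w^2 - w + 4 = (w - 1)*(w^2 - 3*w - 4) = (w - 4)*(w - 1)*(w + 1)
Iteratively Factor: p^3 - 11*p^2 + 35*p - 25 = (p - 5)*(p^2 - 6*p + 5) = (p - 5)^2*(p - 1)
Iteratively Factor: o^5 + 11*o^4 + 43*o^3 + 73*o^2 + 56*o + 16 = (o + 1)*(o^4 + 10*o^3 + 33*o^2 + 40*o + 16) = (o + 1)*(o + 4)*(o^3 + 6*o^2 + 9*o + 4) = (o + 1)^2*(o + 4)*(o^2 + 5*o + 4) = (o + 1)^2*(o + 4)^2*(o + 1)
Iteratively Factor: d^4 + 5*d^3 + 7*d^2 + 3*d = (d + 1)*(d^3 + 4*d^2 + 3*d) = (d + 1)*(d + 3)*(d^2 + d) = (d + 1)^2*(d + 3)*(d)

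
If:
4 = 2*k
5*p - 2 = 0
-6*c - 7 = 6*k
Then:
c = -19/6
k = 2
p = 2/5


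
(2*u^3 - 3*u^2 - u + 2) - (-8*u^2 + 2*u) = 2*u^3 + 5*u^2 - 3*u + 2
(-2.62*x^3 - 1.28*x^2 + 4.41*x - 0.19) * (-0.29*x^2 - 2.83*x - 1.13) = 0.7598*x^5 + 7.7858*x^4 + 5.3041*x^3 - 10.9788*x^2 - 4.4456*x + 0.2147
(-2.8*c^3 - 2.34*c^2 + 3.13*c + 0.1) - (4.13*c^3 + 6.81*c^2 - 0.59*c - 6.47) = -6.93*c^3 - 9.15*c^2 + 3.72*c + 6.57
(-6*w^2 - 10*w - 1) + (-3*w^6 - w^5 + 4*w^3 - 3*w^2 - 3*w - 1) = -3*w^6 - w^5 + 4*w^3 - 9*w^2 - 13*w - 2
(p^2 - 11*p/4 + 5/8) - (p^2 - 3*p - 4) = p/4 + 37/8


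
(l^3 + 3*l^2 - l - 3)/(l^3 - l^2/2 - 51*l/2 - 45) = 2*(l^2 - 1)/(2*l^2 - 7*l - 30)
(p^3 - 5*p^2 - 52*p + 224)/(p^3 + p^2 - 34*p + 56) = (p - 8)/(p - 2)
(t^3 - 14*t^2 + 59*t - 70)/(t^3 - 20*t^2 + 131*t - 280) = (t - 2)/(t - 8)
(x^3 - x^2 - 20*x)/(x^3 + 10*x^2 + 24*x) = (x - 5)/(x + 6)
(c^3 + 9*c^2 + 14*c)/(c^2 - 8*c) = (c^2 + 9*c + 14)/(c - 8)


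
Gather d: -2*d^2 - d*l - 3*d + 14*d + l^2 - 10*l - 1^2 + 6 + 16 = -2*d^2 + d*(11 - l) + l^2 - 10*l + 21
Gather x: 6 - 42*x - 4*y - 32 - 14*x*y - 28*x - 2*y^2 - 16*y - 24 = x*(-14*y - 70) - 2*y^2 - 20*y - 50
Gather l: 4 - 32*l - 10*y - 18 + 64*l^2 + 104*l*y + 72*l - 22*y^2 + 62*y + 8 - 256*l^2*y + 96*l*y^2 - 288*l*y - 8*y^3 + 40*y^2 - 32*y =l^2*(64 - 256*y) + l*(96*y^2 - 184*y + 40) - 8*y^3 + 18*y^2 + 20*y - 6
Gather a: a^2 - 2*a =a^2 - 2*a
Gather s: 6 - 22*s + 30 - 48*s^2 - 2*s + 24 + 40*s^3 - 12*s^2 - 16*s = 40*s^3 - 60*s^2 - 40*s + 60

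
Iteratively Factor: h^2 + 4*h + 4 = (h + 2)*(h + 2)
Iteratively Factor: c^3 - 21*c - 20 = (c - 5)*(c^2 + 5*c + 4) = (c - 5)*(c + 1)*(c + 4)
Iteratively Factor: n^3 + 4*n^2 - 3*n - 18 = (n + 3)*(n^2 + n - 6) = (n - 2)*(n + 3)*(n + 3)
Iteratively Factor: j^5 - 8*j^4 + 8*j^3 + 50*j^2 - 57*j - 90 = (j - 3)*(j^4 - 5*j^3 - 7*j^2 + 29*j + 30) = (j - 3)*(j + 1)*(j^3 - 6*j^2 - j + 30) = (j - 5)*(j - 3)*(j + 1)*(j^2 - j - 6) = (j - 5)*(j - 3)*(j + 1)*(j + 2)*(j - 3)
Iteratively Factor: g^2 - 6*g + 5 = (g - 5)*(g - 1)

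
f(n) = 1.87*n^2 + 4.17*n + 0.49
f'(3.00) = 15.39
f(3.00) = 29.83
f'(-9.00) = -29.49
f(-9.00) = 114.43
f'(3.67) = 17.90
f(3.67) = 40.98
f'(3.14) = 15.91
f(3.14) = 32.02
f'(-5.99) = -18.23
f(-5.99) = 42.61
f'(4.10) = 19.50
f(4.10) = 49.02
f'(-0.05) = 3.98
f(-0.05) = 0.29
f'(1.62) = 10.23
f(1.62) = 12.15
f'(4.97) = 22.76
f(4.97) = 67.41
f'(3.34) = 16.66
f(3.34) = 35.28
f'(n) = 3.74*n + 4.17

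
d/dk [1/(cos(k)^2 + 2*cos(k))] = 2*(sin(k)/cos(k)^2 + tan(k))/(cos(k) + 2)^2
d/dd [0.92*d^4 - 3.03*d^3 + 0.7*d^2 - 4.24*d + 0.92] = 3.68*d^3 - 9.09*d^2 + 1.4*d - 4.24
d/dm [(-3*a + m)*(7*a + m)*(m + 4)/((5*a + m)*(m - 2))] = ((3*a - m)*(5*a + m)*(7*a + m)*(m + 4) + (3*a - m)*(7*a + m)*(m - 2)*(m + 4) + (5*a + m)*(m - 2)*(-(3*a - m)*(7*a + m) - (3*a - m)*(m + 4) + (7*a + m)*(m + 4)))/((5*a + m)^2*(m - 2)^2)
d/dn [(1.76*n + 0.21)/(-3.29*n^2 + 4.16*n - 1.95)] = (5.7904*n^2 + 1.3818*n - 4.3056)/(10.8241*n^4 - 27.3728*n^3 + 30.1366*n^2 - 16.224*n + 3.8025)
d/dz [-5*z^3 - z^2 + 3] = z*(-15*z - 2)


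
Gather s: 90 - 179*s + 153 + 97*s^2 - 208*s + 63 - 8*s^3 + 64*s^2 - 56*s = -8*s^3 + 161*s^2 - 443*s + 306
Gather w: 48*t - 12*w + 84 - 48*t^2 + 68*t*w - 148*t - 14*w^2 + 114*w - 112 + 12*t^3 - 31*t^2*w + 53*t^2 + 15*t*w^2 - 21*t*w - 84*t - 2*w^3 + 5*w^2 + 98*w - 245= 12*t^3 + 5*t^2 - 184*t - 2*w^3 + w^2*(15*t - 9) + w*(-31*t^2 + 47*t + 200) - 273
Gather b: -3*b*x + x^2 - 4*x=-3*b*x + x^2 - 4*x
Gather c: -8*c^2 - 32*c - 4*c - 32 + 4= -8*c^2 - 36*c - 28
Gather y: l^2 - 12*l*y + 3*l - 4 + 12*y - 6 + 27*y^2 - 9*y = l^2 + 3*l + 27*y^2 + y*(3 - 12*l) - 10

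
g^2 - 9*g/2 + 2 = (g - 4)*(g - 1/2)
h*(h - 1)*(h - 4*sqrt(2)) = h^3 - 4*sqrt(2)*h^2 - h^2 + 4*sqrt(2)*h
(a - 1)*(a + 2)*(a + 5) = a^3 + 6*a^2 + 3*a - 10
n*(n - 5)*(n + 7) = n^3 + 2*n^2 - 35*n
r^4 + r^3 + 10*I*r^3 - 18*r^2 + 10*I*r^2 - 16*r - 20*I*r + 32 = (r - 1)*(r + 2)*(r + 2*I)*(r + 8*I)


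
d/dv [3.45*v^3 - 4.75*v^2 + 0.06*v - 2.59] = 10.35*v^2 - 9.5*v + 0.06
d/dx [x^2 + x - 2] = 2*x + 1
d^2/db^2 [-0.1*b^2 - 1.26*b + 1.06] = -0.200000000000000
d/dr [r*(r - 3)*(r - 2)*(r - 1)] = 4*r^3 - 18*r^2 + 22*r - 6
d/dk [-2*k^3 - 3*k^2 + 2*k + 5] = -6*k^2 - 6*k + 2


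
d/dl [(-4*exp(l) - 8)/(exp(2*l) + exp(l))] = 4*(exp(2*l) + 4*exp(l) + 2)*exp(-l)/(exp(2*l) + 2*exp(l) + 1)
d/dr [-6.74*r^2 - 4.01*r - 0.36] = -13.48*r - 4.01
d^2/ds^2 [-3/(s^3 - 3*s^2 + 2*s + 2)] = 6*(3*(s - 1)*(s^3 - 3*s^2 + 2*s + 2) - (3*s^2 - 6*s + 2)^2)/(s^3 - 3*s^2 + 2*s + 2)^3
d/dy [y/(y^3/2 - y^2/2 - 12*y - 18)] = 2*(-2*y^3 + y^2 - 36)/(y^6 - 2*y^5 - 47*y^4 - 24*y^3 + 648*y^2 + 1728*y + 1296)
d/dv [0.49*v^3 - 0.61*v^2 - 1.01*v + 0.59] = 1.47*v^2 - 1.22*v - 1.01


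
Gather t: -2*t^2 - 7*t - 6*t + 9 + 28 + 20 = -2*t^2 - 13*t + 57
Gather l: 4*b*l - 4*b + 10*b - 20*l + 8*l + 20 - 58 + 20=6*b + l*(4*b - 12) - 18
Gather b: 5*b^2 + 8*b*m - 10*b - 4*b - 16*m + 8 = 5*b^2 + b*(8*m - 14) - 16*m + 8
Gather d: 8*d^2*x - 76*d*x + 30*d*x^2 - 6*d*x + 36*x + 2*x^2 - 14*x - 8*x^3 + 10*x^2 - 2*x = 8*d^2*x + d*(30*x^2 - 82*x) - 8*x^3 + 12*x^2 + 20*x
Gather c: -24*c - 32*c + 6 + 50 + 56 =112 - 56*c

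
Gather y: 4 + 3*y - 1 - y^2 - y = -y^2 + 2*y + 3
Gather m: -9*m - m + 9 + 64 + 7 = 80 - 10*m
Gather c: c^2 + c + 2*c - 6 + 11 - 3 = c^2 + 3*c + 2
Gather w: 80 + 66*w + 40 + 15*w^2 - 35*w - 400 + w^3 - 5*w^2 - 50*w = w^3 + 10*w^2 - 19*w - 280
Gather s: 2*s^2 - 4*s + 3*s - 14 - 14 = 2*s^2 - s - 28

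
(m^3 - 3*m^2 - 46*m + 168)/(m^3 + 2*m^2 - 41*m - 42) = (m - 4)/(m + 1)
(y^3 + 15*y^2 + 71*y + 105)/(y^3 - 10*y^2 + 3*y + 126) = (y^2 + 12*y + 35)/(y^2 - 13*y + 42)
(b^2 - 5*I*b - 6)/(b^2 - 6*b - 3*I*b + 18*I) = (b - 2*I)/(b - 6)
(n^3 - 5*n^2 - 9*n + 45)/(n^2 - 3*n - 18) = (n^2 - 8*n + 15)/(n - 6)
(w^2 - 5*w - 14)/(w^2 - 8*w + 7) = (w + 2)/(w - 1)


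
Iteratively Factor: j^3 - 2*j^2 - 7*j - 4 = (j + 1)*(j^2 - 3*j - 4) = (j - 4)*(j + 1)*(j + 1)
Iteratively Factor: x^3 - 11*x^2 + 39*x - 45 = (x - 3)*(x^2 - 8*x + 15) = (x - 5)*(x - 3)*(x - 3)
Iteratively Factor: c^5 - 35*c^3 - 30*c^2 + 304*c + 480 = (c + 4)*(c^4 - 4*c^3 - 19*c^2 + 46*c + 120) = (c - 5)*(c + 4)*(c^3 + c^2 - 14*c - 24) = (c - 5)*(c + 2)*(c + 4)*(c^2 - c - 12) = (c - 5)*(c - 4)*(c + 2)*(c + 4)*(c + 3)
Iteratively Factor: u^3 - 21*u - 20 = (u - 5)*(u^2 + 5*u + 4) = (u - 5)*(u + 4)*(u + 1)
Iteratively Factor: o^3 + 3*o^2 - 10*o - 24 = (o + 2)*(o^2 + o - 12) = (o - 3)*(o + 2)*(o + 4)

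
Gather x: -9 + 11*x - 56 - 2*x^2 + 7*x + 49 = -2*x^2 + 18*x - 16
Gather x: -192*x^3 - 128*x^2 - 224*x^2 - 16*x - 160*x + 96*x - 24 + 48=-192*x^3 - 352*x^2 - 80*x + 24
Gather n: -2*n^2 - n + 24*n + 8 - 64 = -2*n^2 + 23*n - 56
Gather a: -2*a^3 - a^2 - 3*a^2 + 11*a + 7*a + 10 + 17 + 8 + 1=-2*a^3 - 4*a^2 + 18*a + 36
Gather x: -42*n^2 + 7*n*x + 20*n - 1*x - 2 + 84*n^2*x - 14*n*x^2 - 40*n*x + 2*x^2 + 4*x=-42*n^2 + 20*n + x^2*(2 - 14*n) + x*(84*n^2 - 33*n + 3) - 2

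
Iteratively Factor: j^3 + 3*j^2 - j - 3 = (j + 1)*(j^2 + 2*j - 3) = (j + 1)*(j + 3)*(j - 1)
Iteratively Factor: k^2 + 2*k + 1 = (k + 1)*(k + 1)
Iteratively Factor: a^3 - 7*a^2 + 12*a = (a - 3)*(a^2 - 4*a) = a*(a - 3)*(a - 4)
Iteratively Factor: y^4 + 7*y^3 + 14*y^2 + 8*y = (y + 1)*(y^3 + 6*y^2 + 8*y) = y*(y + 1)*(y^2 + 6*y + 8) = y*(y + 1)*(y + 4)*(y + 2)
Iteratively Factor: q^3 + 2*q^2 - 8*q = (q + 4)*(q^2 - 2*q) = (q - 2)*(q + 4)*(q)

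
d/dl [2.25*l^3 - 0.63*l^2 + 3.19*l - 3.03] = 6.75*l^2 - 1.26*l + 3.19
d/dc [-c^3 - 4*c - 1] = -3*c^2 - 4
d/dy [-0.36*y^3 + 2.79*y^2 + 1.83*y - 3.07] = -1.08*y^2 + 5.58*y + 1.83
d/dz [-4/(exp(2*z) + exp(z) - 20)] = (8*exp(z) + 4)*exp(z)/(exp(2*z) + exp(z) - 20)^2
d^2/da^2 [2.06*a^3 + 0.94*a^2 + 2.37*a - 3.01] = 12.36*a + 1.88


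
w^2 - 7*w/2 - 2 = (w - 4)*(w + 1/2)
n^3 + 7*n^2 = n^2*(n + 7)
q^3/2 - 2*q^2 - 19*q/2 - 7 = (q/2 + 1/2)*(q - 7)*(q + 2)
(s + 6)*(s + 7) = s^2 + 13*s + 42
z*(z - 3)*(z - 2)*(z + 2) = z^4 - 3*z^3 - 4*z^2 + 12*z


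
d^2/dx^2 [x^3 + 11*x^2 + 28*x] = 6*x + 22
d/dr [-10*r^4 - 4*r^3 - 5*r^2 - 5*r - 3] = -40*r^3 - 12*r^2 - 10*r - 5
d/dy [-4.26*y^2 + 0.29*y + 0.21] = 0.29 - 8.52*y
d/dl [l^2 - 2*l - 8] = 2*l - 2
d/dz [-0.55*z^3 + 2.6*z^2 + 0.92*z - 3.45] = -1.65*z^2 + 5.2*z + 0.92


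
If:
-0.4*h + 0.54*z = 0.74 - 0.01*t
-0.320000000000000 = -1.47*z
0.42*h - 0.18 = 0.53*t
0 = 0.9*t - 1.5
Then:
No Solution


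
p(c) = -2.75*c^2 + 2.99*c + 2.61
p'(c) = 2.99 - 5.5*c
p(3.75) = -24.85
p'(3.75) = -17.64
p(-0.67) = -0.63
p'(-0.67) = 6.68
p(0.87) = 3.13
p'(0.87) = -1.80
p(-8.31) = -212.14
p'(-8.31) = 48.70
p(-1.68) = -10.17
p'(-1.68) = 12.23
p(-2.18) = -16.98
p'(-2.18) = 14.98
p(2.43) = -6.36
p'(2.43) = -10.38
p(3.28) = -17.17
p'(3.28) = -15.05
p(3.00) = -13.17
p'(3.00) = -13.51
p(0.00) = 2.61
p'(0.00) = 2.99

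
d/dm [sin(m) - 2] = cos(m)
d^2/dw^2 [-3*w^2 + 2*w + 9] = -6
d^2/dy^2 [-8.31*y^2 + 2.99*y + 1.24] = -16.6200000000000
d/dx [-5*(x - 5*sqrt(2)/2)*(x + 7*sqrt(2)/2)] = -10*x - 5*sqrt(2)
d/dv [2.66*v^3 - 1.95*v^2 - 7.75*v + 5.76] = 7.98*v^2 - 3.9*v - 7.75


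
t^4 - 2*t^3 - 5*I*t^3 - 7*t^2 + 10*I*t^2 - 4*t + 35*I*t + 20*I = (t - 4)*(t - 5*I)*(-I*t - I)*(I*t + I)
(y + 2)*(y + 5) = y^2 + 7*y + 10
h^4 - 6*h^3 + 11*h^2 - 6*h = h*(h - 3)*(h - 2)*(h - 1)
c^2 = c^2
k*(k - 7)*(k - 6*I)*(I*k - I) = I*k^4 + 6*k^3 - 8*I*k^3 - 48*k^2 + 7*I*k^2 + 42*k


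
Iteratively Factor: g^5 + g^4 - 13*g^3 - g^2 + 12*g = (g - 1)*(g^4 + 2*g^3 - 11*g^2 - 12*g) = (g - 3)*(g - 1)*(g^3 + 5*g^2 + 4*g) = (g - 3)*(g - 1)*(g + 1)*(g^2 + 4*g) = (g - 3)*(g - 1)*(g + 1)*(g + 4)*(g)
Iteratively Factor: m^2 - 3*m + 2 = (m - 1)*(m - 2)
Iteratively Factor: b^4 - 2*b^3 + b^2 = (b)*(b^3 - 2*b^2 + b) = b^2*(b^2 - 2*b + 1) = b^2*(b - 1)*(b - 1)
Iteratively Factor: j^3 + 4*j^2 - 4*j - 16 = (j - 2)*(j^2 + 6*j + 8) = (j - 2)*(j + 4)*(j + 2)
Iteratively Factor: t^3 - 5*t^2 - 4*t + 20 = (t - 2)*(t^2 - 3*t - 10) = (t - 2)*(t + 2)*(t - 5)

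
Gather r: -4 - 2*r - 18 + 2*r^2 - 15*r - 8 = 2*r^2 - 17*r - 30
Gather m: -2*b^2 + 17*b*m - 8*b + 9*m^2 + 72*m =-2*b^2 - 8*b + 9*m^2 + m*(17*b + 72)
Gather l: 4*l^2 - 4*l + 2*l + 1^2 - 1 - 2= 4*l^2 - 2*l - 2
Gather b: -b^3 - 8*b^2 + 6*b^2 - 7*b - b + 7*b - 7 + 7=-b^3 - 2*b^2 - b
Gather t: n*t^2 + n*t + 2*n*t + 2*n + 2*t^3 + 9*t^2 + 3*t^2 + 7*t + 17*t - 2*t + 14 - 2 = 2*n + 2*t^3 + t^2*(n + 12) + t*(3*n + 22) + 12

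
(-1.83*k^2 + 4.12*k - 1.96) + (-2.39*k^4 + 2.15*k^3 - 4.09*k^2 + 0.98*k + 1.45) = -2.39*k^4 + 2.15*k^3 - 5.92*k^2 + 5.1*k - 0.51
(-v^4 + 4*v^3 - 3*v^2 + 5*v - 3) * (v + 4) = -v^5 + 13*v^3 - 7*v^2 + 17*v - 12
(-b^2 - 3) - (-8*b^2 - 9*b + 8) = 7*b^2 + 9*b - 11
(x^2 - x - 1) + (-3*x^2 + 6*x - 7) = -2*x^2 + 5*x - 8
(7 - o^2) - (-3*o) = -o^2 + 3*o + 7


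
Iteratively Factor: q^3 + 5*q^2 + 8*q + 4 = (q + 2)*(q^2 + 3*q + 2) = (q + 1)*(q + 2)*(q + 2)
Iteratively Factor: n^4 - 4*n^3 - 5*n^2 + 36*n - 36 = (n - 3)*(n^3 - n^2 - 8*n + 12) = (n - 3)*(n - 2)*(n^2 + n - 6) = (n - 3)*(n - 2)^2*(n + 3)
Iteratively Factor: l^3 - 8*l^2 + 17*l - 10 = (l - 2)*(l^2 - 6*l + 5) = (l - 5)*(l - 2)*(l - 1)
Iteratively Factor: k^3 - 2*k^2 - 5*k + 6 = (k + 2)*(k^2 - 4*k + 3) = (k - 3)*(k + 2)*(k - 1)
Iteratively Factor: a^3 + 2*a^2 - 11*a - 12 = (a + 1)*(a^2 + a - 12) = (a - 3)*(a + 1)*(a + 4)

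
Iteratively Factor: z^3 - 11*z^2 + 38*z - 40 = (z - 5)*(z^2 - 6*z + 8) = (z - 5)*(z - 2)*(z - 4)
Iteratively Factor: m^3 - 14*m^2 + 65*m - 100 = (m - 5)*(m^2 - 9*m + 20) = (m - 5)^2*(m - 4)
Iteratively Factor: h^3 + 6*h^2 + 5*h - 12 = (h + 4)*(h^2 + 2*h - 3) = (h + 3)*(h + 4)*(h - 1)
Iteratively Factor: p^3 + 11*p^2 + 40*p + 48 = (p + 3)*(p^2 + 8*p + 16) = (p + 3)*(p + 4)*(p + 4)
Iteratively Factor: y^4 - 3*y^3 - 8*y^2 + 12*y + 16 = (y + 1)*(y^3 - 4*y^2 - 4*y + 16) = (y + 1)*(y + 2)*(y^2 - 6*y + 8) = (y - 2)*(y + 1)*(y + 2)*(y - 4)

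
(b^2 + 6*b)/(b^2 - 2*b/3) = 3*(b + 6)/(3*b - 2)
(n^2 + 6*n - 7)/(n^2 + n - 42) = (n - 1)/(n - 6)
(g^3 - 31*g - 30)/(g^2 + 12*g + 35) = (g^2 - 5*g - 6)/(g + 7)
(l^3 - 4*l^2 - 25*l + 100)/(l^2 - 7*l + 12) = (l^2 - 25)/(l - 3)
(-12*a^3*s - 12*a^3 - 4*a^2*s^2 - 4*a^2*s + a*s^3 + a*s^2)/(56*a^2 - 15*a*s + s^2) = a*(-12*a^2*s - 12*a^2 - 4*a*s^2 - 4*a*s + s^3 + s^2)/(56*a^2 - 15*a*s + s^2)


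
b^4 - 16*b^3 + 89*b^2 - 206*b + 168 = (b - 7)*(b - 4)*(b - 3)*(b - 2)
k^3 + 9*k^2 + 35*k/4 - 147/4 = (k - 3/2)*(k + 7/2)*(k + 7)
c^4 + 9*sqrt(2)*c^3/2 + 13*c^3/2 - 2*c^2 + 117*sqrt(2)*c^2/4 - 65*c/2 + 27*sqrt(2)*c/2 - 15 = (c + 1/2)*(c + 6)*(c - sqrt(2)/2)*(c + 5*sqrt(2))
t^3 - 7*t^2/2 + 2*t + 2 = (t - 2)^2*(t + 1/2)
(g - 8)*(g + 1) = g^2 - 7*g - 8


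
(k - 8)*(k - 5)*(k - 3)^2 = k^4 - 19*k^3 + 127*k^2 - 357*k + 360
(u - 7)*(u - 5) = u^2 - 12*u + 35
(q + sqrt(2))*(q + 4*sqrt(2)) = q^2 + 5*sqrt(2)*q + 8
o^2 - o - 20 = (o - 5)*(o + 4)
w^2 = w^2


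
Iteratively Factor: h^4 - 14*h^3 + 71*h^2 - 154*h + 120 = (h - 3)*(h^3 - 11*h^2 + 38*h - 40) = (h - 5)*(h - 3)*(h^2 - 6*h + 8) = (h - 5)*(h - 4)*(h - 3)*(h - 2)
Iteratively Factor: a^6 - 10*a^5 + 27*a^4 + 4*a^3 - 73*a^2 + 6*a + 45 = (a - 3)*(a^5 - 7*a^4 + 6*a^3 + 22*a^2 - 7*a - 15) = (a - 3)^2*(a^4 - 4*a^3 - 6*a^2 + 4*a + 5) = (a - 3)^2*(a - 1)*(a^3 - 3*a^2 - 9*a - 5) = (a - 3)^2*(a - 1)*(a + 1)*(a^2 - 4*a - 5) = (a - 3)^2*(a - 1)*(a + 1)^2*(a - 5)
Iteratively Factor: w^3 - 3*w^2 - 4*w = (w - 4)*(w^2 + w) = w*(w - 4)*(w + 1)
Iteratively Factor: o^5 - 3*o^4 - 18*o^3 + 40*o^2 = (o - 2)*(o^4 - o^3 - 20*o^2) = (o - 2)*(o + 4)*(o^3 - 5*o^2) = (o - 5)*(o - 2)*(o + 4)*(o^2) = o*(o - 5)*(o - 2)*(o + 4)*(o)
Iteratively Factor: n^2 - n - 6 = (n - 3)*(n + 2)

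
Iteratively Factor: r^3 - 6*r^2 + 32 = (r - 4)*(r^2 - 2*r - 8) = (r - 4)^2*(r + 2)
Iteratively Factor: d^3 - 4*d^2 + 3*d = (d - 1)*(d^2 - 3*d) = d*(d - 1)*(d - 3)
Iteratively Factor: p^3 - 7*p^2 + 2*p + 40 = (p - 4)*(p^2 - 3*p - 10) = (p - 5)*(p - 4)*(p + 2)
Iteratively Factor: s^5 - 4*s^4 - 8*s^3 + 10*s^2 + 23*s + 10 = (s + 1)*(s^4 - 5*s^3 - 3*s^2 + 13*s + 10) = (s - 5)*(s + 1)*(s^3 - 3*s - 2) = (s - 5)*(s + 1)^2*(s^2 - s - 2) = (s - 5)*(s + 1)^3*(s - 2)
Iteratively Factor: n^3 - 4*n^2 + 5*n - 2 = (n - 2)*(n^2 - 2*n + 1) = (n - 2)*(n - 1)*(n - 1)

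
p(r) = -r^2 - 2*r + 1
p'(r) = -2*r - 2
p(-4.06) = -7.36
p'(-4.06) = 6.12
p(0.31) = 0.28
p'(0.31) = -2.62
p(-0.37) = 1.60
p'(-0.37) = -1.26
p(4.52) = -28.47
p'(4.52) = -11.04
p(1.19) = -2.80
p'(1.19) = -4.38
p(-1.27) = 1.93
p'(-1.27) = 0.54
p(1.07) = -2.28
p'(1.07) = -4.14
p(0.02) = 0.96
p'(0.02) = -2.04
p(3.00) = -14.00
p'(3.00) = -8.00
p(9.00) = -98.00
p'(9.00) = -20.00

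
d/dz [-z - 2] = -1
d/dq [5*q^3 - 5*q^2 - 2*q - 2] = 15*q^2 - 10*q - 2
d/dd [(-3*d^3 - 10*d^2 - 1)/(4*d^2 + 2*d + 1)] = (-12*d^4 - 12*d^3 - 29*d^2 - 12*d + 2)/(16*d^4 + 16*d^3 + 12*d^2 + 4*d + 1)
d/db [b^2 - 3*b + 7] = 2*b - 3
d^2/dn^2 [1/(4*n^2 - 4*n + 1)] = 24/(16*n^4 - 32*n^3 + 24*n^2 - 8*n + 1)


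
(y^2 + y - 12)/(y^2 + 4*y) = (y - 3)/y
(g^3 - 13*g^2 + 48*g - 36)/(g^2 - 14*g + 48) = (g^2 - 7*g + 6)/(g - 8)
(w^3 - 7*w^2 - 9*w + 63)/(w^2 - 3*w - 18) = (w^2 - 10*w + 21)/(w - 6)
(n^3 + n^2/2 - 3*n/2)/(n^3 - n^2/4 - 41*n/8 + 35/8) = 4*n*(2*n + 3)/(8*n^2 + 6*n - 35)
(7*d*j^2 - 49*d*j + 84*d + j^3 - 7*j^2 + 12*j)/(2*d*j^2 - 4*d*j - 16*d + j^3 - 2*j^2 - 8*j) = (7*d*j - 21*d + j^2 - 3*j)/(2*d*j + 4*d + j^2 + 2*j)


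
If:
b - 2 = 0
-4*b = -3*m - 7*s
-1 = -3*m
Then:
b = 2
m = 1/3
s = 1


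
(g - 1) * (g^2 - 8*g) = g^3 - 9*g^2 + 8*g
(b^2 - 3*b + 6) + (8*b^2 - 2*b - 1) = 9*b^2 - 5*b + 5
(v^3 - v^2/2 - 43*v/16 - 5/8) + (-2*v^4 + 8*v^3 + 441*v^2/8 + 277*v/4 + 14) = -2*v^4 + 9*v^3 + 437*v^2/8 + 1065*v/16 + 107/8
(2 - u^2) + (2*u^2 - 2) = u^2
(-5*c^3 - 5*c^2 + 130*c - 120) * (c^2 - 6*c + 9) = -5*c^5 + 25*c^4 + 115*c^3 - 945*c^2 + 1890*c - 1080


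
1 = 1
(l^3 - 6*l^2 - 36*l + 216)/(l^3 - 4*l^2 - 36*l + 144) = (l - 6)/(l - 4)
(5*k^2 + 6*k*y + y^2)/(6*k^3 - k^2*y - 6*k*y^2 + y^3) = (5*k + y)/(6*k^2 - 7*k*y + y^2)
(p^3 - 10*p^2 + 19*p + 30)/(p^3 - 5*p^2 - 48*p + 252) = (p^2 - 4*p - 5)/(p^2 + p - 42)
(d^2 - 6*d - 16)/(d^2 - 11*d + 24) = (d + 2)/(d - 3)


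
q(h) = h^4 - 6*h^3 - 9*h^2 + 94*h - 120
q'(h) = 4*h^3 - 18*h^2 - 18*h + 94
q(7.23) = 554.02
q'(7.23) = 534.68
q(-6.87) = 2982.45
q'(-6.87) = -1928.86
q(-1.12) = -226.57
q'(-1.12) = 85.96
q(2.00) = 0.00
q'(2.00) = 18.00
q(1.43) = -17.35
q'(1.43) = 43.15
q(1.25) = -25.84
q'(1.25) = 51.19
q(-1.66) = -265.80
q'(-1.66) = 55.98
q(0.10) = -110.70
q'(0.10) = 92.02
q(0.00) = -120.00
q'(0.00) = 94.00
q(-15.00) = 67320.00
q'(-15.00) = -17186.00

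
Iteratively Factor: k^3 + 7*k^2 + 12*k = (k + 3)*(k^2 + 4*k) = (k + 3)*(k + 4)*(k)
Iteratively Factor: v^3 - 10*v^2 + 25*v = (v - 5)*(v^2 - 5*v) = v*(v - 5)*(v - 5)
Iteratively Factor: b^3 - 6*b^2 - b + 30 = (b + 2)*(b^2 - 8*b + 15) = (b - 3)*(b + 2)*(b - 5)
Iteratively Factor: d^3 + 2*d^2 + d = (d + 1)*(d^2 + d) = (d + 1)^2*(d)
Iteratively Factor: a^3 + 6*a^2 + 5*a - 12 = (a + 3)*(a^2 + 3*a - 4) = (a - 1)*(a + 3)*(a + 4)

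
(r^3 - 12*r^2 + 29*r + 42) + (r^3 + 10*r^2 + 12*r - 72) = 2*r^3 - 2*r^2 + 41*r - 30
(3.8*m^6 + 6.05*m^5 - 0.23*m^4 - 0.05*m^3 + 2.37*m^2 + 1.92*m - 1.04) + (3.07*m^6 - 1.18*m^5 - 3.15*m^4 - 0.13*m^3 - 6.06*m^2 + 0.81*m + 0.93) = 6.87*m^6 + 4.87*m^5 - 3.38*m^4 - 0.18*m^3 - 3.69*m^2 + 2.73*m - 0.11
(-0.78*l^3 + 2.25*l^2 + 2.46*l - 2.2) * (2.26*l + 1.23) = -1.7628*l^4 + 4.1256*l^3 + 8.3271*l^2 - 1.9462*l - 2.706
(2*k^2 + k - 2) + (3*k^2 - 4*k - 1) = 5*k^2 - 3*k - 3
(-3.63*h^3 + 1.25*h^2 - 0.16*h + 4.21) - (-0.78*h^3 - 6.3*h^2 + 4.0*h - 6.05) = -2.85*h^3 + 7.55*h^2 - 4.16*h + 10.26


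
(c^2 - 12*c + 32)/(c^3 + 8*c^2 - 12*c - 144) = (c - 8)/(c^2 + 12*c + 36)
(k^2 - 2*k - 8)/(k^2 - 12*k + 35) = (k^2 - 2*k - 8)/(k^2 - 12*k + 35)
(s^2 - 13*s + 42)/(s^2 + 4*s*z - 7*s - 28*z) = (s - 6)/(s + 4*z)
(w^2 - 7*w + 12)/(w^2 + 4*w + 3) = (w^2 - 7*w + 12)/(w^2 + 4*w + 3)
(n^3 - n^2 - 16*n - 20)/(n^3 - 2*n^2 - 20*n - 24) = (n - 5)/(n - 6)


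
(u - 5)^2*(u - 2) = u^3 - 12*u^2 + 45*u - 50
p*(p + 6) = p^2 + 6*p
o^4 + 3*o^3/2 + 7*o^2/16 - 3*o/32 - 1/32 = (o - 1/4)*(o + 1/4)*(o + 1/2)*(o + 1)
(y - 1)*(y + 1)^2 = y^3 + y^2 - y - 1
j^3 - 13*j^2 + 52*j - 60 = (j - 6)*(j - 5)*(j - 2)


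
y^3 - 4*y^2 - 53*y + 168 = (y - 8)*(y - 3)*(y + 7)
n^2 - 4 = (n - 2)*(n + 2)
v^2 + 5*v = v*(v + 5)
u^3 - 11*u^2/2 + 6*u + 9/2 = (u - 3)^2*(u + 1/2)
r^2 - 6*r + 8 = (r - 4)*(r - 2)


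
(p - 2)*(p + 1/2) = p^2 - 3*p/2 - 1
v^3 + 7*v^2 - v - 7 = (v - 1)*(v + 1)*(v + 7)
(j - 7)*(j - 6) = j^2 - 13*j + 42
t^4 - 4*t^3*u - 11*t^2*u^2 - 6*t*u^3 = t*(t - 6*u)*(t + u)^2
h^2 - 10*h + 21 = (h - 7)*(h - 3)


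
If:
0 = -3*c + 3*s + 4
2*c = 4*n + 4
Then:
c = s + 4/3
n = s/2 - 1/3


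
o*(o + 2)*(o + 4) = o^3 + 6*o^2 + 8*o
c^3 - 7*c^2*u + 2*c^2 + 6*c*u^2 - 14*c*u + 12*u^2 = (c + 2)*(c - 6*u)*(c - u)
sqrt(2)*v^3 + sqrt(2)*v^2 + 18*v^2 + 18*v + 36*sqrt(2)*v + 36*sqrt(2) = (v + 3*sqrt(2))*(v + 6*sqrt(2))*(sqrt(2)*v + sqrt(2))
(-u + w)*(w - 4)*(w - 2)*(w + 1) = -u*w^3 + 5*u*w^2 - 2*u*w - 8*u + w^4 - 5*w^3 + 2*w^2 + 8*w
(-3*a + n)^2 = 9*a^2 - 6*a*n + n^2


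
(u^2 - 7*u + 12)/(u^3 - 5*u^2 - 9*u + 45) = (u - 4)/(u^2 - 2*u - 15)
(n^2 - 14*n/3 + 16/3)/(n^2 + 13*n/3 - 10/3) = (3*n^2 - 14*n + 16)/(3*n^2 + 13*n - 10)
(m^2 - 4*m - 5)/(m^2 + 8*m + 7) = (m - 5)/(m + 7)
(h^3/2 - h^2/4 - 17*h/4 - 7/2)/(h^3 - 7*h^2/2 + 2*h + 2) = (2*h^3 - h^2 - 17*h - 14)/(2*(2*h^3 - 7*h^2 + 4*h + 4))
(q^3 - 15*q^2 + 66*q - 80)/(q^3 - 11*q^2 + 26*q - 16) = (q - 5)/(q - 1)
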